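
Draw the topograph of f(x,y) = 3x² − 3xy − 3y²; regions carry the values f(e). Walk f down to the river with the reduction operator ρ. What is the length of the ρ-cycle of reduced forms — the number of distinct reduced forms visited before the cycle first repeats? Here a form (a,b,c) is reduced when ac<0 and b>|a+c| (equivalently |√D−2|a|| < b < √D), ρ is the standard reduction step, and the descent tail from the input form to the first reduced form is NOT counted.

D = 45, ⌊√D⌋ = 6
descent: ρ → (-3,3,3)  [lands on river]
river: ρ → (3,3,-3)
ρ-cycle length = 2 (tail of 1 descent step not counted)

2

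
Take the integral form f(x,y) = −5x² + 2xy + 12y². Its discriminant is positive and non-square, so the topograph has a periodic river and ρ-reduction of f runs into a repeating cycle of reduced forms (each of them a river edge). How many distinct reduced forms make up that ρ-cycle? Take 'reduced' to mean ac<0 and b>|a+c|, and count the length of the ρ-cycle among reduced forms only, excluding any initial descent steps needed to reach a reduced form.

D = 244, ⌊√D⌋ = 15
descent: ρ → (12,-2,-5)
descent: ρ → (-5,12,5)  [lands on river]
river: ρ → (5,8,-9)
river: ρ → (-9,10,4)
river: ρ → (4,14,-3)
river: ρ → (-3,10,12)
river: ρ → (12,14,-1)
river: ρ → (-1,14,12)
river: ρ → (12,10,-3)
river: ρ → (-3,14,4)
river: ρ → (4,10,-9)
river: ρ → (-9,8,5)
river: ρ → (5,12,-5)
river: ρ → (-5,8,9)
river: ρ → (9,10,-4)
river: ρ → (-4,14,3)
river: ρ → (3,10,-12)
river: ρ → (-12,14,1)
river: ρ → (1,14,-12)
river: ρ → (-12,10,3)
river: ρ → (3,14,-4)
river: ρ → (-4,10,9)
river: ρ → (9,8,-5)
ρ-cycle length = 22 (tail of 2 descent steps not counted)

22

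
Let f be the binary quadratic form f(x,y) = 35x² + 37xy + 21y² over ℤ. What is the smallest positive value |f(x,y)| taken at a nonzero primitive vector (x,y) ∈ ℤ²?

translate: b→-33 (≡37 mod 70), so (35,37,21)→(35,-33,19)
flip: (35,-33,19)→(19,33,35)
translate: b→-5 (≡33 mod 38), so (19,33,35)→(19,-5,21)
reduced (well bottom): (19,-5,21) with a≤c, −a<b≤a
well minimum = a = 19

19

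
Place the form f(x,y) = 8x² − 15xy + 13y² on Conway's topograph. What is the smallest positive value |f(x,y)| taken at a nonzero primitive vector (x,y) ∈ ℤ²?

translate: b→1 (≡-15 mod 16), so (8,-15,13)→(8,1,6)
flip: (8,1,6)→(6,-1,8)
reduced (well bottom): (6,-1,8) with a≤c, −a<b≤a
well minimum = a = 6

6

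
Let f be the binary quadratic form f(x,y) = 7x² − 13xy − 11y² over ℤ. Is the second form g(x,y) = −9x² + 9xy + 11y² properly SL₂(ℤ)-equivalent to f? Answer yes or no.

D₁ = 477, D₂ = 477
river cycle of f (length 8): (-11, 13, 7), (7, 15, -9), (-9, 21, 1), (1, 21, -9), (-9, 15, 7), (7, 13, -11), (-11, 9, 9), (9, 9, -11)
river cycle of g (length 8): (11, 13, -7), (-7, 15, 9), (9, 21, -1), (-1, 21, 9), (9, 15, -7), (-7, 13, 11), (11, 9, -9), (-9, 9, 11)
cycles differ ⇒ inequivalent

no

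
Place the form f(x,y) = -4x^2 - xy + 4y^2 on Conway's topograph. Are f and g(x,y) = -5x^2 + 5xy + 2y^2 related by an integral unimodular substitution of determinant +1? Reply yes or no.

D₁ = 65, D₂ = 65
river cycle of f (length 6): (4, 1, -4), (-4, 7, 1), (1, 7, -4), (-4, 1, 4), (4, 7, -1), (-1, 7, 4)
river cycle of g (length 6): (2, 7, -2), (-2, 5, 5), (5, 5, -2), (-2, 7, 2), (2, 5, -5), (-5, 5, 2)
cycles differ ⇒ inequivalent

no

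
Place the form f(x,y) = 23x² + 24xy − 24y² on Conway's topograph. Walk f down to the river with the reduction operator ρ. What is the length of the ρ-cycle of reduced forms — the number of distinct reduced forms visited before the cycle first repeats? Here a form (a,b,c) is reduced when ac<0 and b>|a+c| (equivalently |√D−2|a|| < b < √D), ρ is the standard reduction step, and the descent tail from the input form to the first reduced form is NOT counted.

D = 2784, ⌊√D⌋ = 52
river: ρ → (-24,24,23)
river: ρ → (23,22,-25)
river: ρ → (-25,28,20)
river: ρ → (20,52,-1)
river: ρ → (-1,52,20)
river: ρ → (20,28,-25)
river: ρ → (-25,22,23)
river: ρ → (23,24,-24)
ρ-cycle length = 8 (tail of 0 descent steps not counted)

8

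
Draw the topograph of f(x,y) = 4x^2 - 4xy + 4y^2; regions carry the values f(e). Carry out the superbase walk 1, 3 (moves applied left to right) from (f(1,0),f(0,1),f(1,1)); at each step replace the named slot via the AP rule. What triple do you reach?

start (4,4,4) = (f(1,0),f(0,1),f(1,1))
replace slot 1: 2·(4+4) − 4 = 12 → (12,4,4)
replace slot 3: 2·(12+4) − 4 = 28 → (12,4,28)

12,4,28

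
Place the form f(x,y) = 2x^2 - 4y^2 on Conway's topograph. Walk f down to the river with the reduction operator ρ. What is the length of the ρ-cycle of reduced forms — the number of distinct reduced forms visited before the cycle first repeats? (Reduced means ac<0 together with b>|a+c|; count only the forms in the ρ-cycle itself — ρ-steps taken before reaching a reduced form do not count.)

D = 32, ⌊√D⌋ = 5
descent: ρ → (-4,0,2)
descent: ρ → (2,4,-2)  [lands on river]
river: ρ → (-2,4,2)
ρ-cycle length = 2 (tail of 2 descent steps not counted)

2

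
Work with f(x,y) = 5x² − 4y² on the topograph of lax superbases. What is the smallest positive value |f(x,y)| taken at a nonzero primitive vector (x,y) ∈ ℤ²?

descent: ρ → (-4,8,1)  [lands on river]
river: ρ → (1,8,-4)
closes: descent 1, river 2
min |a| on river = 1

1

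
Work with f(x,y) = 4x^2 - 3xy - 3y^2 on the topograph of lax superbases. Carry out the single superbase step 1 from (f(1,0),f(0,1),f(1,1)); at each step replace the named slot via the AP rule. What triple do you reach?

start (4,-3,-2) = (f(1,0),f(0,1),f(1,1))
replace slot 1: 2·((-3)+(-2)) − 4 = -14 → (-14,-3,-2)

-14,-3,-2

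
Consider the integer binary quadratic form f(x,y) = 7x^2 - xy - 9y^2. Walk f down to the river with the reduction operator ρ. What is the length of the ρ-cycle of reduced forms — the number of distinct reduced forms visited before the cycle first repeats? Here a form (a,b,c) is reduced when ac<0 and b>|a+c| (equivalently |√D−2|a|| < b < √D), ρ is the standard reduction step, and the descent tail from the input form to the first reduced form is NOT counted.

D = 253, ⌊√D⌋ = 15
descent: ρ → (-9,1,7)
descent: ρ → (7,13,-3)  [lands on river]
river: ρ → (-3,11,11)
river: ρ → (11,11,-3)
river: ρ → (-3,13,7)
river: ρ → (7,15,-1)
river: ρ → (-1,15,7)
ρ-cycle length = 6 (tail of 2 descent steps not counted)

6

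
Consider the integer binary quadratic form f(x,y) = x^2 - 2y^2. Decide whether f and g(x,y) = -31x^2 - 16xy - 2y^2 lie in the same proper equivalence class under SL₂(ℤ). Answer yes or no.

D₁ = 8, D₂ = 8
river cycle of f (length 2): (1, 2, -1), (-1, 2, 1)
river cycle of g (length 2): (1, 2, -1), (-1, 2, 1)
cycles coincide ⇒ equivalent

yes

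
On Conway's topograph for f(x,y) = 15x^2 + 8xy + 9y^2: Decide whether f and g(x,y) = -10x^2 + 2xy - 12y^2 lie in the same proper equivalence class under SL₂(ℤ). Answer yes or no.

D₁ = -476, D₂ = -476
f: flip: (15,8,9)→(9,-8,15)
f: reduced (well bottom): (9,-8,15) with a≤c, −a<b≤a
g is negative-definite; reduce −g:
−g: reduced (well bottom): (10,-2,12) with a≤c, −a<b≤a
flip sign back: reduced form of g is (-10,2,-12)
reduced forms (9, -8, 15) vs (-10, 2, -12) ⇒ inequivalent

no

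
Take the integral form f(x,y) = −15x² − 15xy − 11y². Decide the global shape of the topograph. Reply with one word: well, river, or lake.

D = b²−4ac = (-15)² − 4·(-15)·(-11) = -435
D < 0 ⇒ definite ⇒ every region one sign ⇒ single well

well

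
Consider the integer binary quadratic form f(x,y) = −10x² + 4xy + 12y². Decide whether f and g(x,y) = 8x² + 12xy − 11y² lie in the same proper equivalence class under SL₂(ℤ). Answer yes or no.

D₁ = 496, D₂ = 496
river cycle of f (length 8): (12, 20, -2), (-2, 20, 12), (12, 4, -10), (-10, 16, 6), (6, 20, -4), (-4, 20, 6), (6, 16, -10), (-10, 4, 12)
river cycle of g (length 16): (-11, 10, 9), (9, 8, -12), (-12, 16, 5), (5, 14, -15), (-15, 16, 4), (4, 16, -15), (-15, 14, 5), (5, 16, -12), (-12, 8, 9), (9, 10, -11), … (6 more)
cycles differ ⇒ inequivalent

no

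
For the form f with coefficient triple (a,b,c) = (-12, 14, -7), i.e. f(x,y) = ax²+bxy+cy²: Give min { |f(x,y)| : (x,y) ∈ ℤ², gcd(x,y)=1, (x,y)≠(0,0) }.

translate: b→10 (≡-14 mod 24), so (12,-14,7)→(12,10,5)
flip: (12,10,5)→(5,-10,12)
translate: b→0 (≡-10 mod 10), so (5,-10,12)→(5,0,7)
reduced (well bottom): (5,0,7) with a≤c, −a<b≤a
well minimum |f| = |-5| = 5 (negative-definite)

5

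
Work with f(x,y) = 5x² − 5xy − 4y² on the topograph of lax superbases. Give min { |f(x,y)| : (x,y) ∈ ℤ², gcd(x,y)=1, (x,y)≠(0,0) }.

descent: ρ → (-4,5,5)  [lands on river]
river: ρ → (5,5,-4)
river: ρ → (-4,3,6)
river: ρ → (6,9,-1)
river: ρ → (-1,9,6)
river: ρ → (6,3,-4)
closes: descent 1, river 6
min |a| on river = 1

1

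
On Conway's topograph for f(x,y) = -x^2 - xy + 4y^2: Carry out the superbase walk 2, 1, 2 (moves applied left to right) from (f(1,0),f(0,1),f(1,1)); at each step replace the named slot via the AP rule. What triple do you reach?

start (-1,4,2) = (f(1,0),f(0,1),f(1,1))
replace slot 2: 2·((-1)+2) − 4 = -2 → (-1,-2,2)
replace slot 1: 2·((-2)+2) − (-1) = 1 → (1,-2,2)
replace slot 2: 2·(1+2) − (-2) = 8 → (1,8,2)

1,8,2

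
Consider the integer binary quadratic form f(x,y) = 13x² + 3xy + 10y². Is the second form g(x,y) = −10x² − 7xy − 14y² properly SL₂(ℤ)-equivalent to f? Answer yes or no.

D₁ = -511, D₂ = -511
f: flip: (13,3,10)→(10,-3,13)
f: reduced (well bottom): (10,-3,13) with a≤c, −a<b≤a
g is negative-definite; reduce −g:
−g: reduced (well bottom): (10,7,14) with a≤c, −a<b≤a
flip sign back: reduced form of g is (-10,-7,-14)
reduced forms (10, -3, 13) vs (-10, -7, -14) ⇒ inequivalent

no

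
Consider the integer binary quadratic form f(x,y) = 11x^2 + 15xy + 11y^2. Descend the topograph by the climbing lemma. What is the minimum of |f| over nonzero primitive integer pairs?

translate: b→-7 (≡15 mod 22), so (11,15,11)→(11,-7,7)
flip: (11,-7,7)→(7,7,11)
reduced (well bottom): (7,7,11) with a≤c, −a<b≤a
well minimum = a = 7

7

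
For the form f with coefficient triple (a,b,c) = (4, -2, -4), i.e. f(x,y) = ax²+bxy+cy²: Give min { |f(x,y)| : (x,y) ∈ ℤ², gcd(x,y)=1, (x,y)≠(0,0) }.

descent: ρ → (-4,2,4)  [lands on river]
river: ρ → (4,6,-2)
river: ρ → (-2,6,4)
river: ρ → (4,2,-4)
river: ρ → (-4,6,2)
river: ρ → (2,6,-4)
closes: descent 1, river 6
min |a| on river = 2

2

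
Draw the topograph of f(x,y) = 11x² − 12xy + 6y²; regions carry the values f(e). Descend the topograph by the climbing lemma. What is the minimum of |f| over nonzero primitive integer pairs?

translate: b→10 (≡-12 mod 22), so (11,-12,6)→(11,10,5)
flip: (11,10,5)→(5,-10,11)
translate: b→0 (≡-10 mod 10), so (5,-10,11)→(5,0,6)
reduced (well bottom): (5,0,6) with a≤c, −a<b≤a
well minimum = a = 5

5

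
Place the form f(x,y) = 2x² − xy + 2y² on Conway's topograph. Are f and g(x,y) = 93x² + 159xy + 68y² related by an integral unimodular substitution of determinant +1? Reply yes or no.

D₁ = -15, D₂ = -15
f: flip: (2,-1,2)→(2,1,2)
f: reduced (well bottom): (2,1,2) with a≤c, −a<b≤a
g: translate: b→-27 (≡159 mod 186), so (93,159,68)→(93,-27,2)
g: flip: (93,-27,2)→(2,27,93)
g: translate: b→-1 (≡27 mod 4), so (2,27,93)→(2,-1,2)
g: flip: (2,-1,2)→(2,1,2)
g: reduced (well bottom): (2,1,2) with a≤c, −a<b≤a
reduced forms (2, 1, 2) vs (2, 1, 2) ⇒ equivalent

yes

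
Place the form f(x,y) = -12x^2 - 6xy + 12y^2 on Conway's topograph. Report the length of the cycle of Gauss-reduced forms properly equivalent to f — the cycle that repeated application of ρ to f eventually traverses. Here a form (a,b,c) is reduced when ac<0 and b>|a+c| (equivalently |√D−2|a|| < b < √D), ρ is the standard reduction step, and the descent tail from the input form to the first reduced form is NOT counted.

D = 612, ⌊√D⌋ = 24
descent: ρ → (12,6,-12)  [lands on river]
river: ρ → (-12,18,6)
river: ρ → (6,18,-12)
river: ρ → (-12,6,12)
river: ρ → (12,18,-6)
river: ρ → (-6,18,12)
ρ-cycle length = 6 (tail of 1 descent step not counted)

6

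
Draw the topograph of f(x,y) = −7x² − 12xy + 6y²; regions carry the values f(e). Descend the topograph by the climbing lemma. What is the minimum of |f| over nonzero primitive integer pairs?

descent: ρ → (6,12,-7)  [lands on river]
river: ρ → (-7,16,2)
river: ρ → (2,16,-7)
river: ρ → (-7,12,6)
closes: descent 1, river 4
min |a| on river = 2

2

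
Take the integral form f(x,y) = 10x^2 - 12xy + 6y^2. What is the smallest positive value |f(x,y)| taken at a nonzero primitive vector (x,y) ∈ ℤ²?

translate: b→8 (≡-12 mod 20), so (10,-12,6)→(10,8,4)
flip: (10,8,4)→(4,-8,10)
translate: b→0 (≡-8 mod 8), so (4,-8,10)→(4,0,6)
reduced (well bottom): (4,0,6) with a≤c, −a<b≤a
well minimum = a = 4

4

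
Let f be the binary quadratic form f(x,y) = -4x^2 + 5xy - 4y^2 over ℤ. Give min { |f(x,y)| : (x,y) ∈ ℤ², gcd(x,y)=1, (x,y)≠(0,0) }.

translate: b→3 (≡-5 mod 8), so (4,-5,4)→(4,3,3)
flip: (4,3,3)→(3,-3,4)
translate: b→3 (≡-3 mod 6), so (3,-3,4)→(3,3,4)
reduced (well bottom): (3,3,4) with a≤c, −a<b≤a
well minimum |f| = |-3| = 3 (negative-definite)

3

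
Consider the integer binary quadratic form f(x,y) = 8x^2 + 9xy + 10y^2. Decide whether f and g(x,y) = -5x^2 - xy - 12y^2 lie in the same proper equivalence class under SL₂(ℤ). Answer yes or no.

D₁ = -239, D₂ = -239
f: translate: b→-7 (≡9 mod 16), so (8,9,10)→(8,-7,9)
f: reduced (well bottom): (8,-7,9) with a≤c, −a<b≤a
g is negative-definite; reduce −g:
−g: reduced (well bottom): (5,1,12) with a≤c, −a<b≤a
flip sign back: reduced form of g is (-5,-1,-12)
reduced forms (8, -7, 9) vs (-5, -1, -12) ⇒ inequivalent

no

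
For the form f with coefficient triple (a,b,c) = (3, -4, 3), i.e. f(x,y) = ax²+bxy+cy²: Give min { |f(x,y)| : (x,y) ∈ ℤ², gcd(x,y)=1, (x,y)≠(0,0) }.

translate: b→2 (≡-4 mod 6), so (3,-4,3)→(3,2,2)
flip: (3,2,2)→(2,-2,3)
translate: b→2 (≡-2 mod 4), so (2,-2,3)→(2,2,3)
reduced (well bottom): (2,2,3) with a≤c, −a<b≤a
well minimum = a = 2

2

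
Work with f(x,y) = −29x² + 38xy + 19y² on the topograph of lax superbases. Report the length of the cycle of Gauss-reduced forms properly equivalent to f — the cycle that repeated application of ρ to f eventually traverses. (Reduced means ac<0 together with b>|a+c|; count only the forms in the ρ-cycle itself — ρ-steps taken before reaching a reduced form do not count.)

D = 3648, ⌊√D⌋ = 60
river: ρ → (19,38,-29)
river: ρ → (-29,20,28)
river: ρ → (28,36,-21)
river: ρ → (-21,48,16)
river: ρ → (16,48,-21)
river: ρ → (-21,36,28)
river: ρ → (28,20,-29)
river: ρ → (-29,38,19)
ρ-cycle length = 8 (tail of 0 descent steps not counted)

8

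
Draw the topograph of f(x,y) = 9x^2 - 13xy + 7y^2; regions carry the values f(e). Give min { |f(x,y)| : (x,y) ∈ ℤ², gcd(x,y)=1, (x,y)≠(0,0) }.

translate: b→5 (≡-13 mod 18), so (9,-13,7)→(9,5,3)
flip: (9,5,3)→(3,-5,9)
translate: b→1 (≡-5 mod 6), so (3,-5,9)→(3,1,7)
reduced (well bottom): (3,1,7) with a≤c, −a<b≤a
well minimum = a = 3

3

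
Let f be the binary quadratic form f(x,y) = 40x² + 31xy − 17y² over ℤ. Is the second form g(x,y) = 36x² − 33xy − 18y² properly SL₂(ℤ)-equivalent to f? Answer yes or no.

D₁ = 3681, D₂ = 3681
river cycle of f (length 46): (-17, 37, 34), (34, 31, -20), (-20, 49, 16), (16, 47, -23), (-23, 45, 18), (18, 27, -41), (-41, 55, 4), (4, 57, -27), (-27, 51, 10), (10, 49, -32), … (36 more)
river cycle of g (length 54): (-18, 33, 36), (36, 39, -15), (-15, 51, 18), (18, 57, -6), (-6, 51, 45), (45, 39, -12), (-12, 57, 9), (9, 51, -30), (-30, 9, 30), (30, 51, -9), … (44 more)
cycles differ ⇒ inequivalent

no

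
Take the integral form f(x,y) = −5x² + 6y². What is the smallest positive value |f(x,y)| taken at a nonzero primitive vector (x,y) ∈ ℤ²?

descent: ρ → (6,0,-5)
descent: ρ → (-5,10,1)  [lands on river]
river: ρ → (1,10,-5)
closes: descent 2, river 2
min |a| on river = 1

1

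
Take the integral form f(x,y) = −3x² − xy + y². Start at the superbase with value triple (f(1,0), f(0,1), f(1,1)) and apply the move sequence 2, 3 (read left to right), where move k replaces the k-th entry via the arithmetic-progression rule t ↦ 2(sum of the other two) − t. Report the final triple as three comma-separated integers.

start (-3,1,-3) = (f(1,0),f(0,1),f(1,1))
replace slot 2: 2·((-3)+(-3)) − 1 = -13 → (-3,-13,-3)
replace slot 3: 2·((-3)+(-13)) − (-3) = -29 → (-3,-13,-29)

-3,-13,-29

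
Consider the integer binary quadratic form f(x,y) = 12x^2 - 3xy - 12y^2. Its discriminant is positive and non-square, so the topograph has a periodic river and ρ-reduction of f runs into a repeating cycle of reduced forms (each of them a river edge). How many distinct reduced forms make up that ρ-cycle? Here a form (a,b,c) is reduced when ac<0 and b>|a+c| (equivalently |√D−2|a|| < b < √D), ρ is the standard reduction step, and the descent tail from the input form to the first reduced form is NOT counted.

D = 585, ⌊√D⌋ = 24
descent: ρ → (-12,3,12)  [lands on river]
river: ρ → (12,21,-3)
river: ρ → (-3,21,12)
river: ρ → (12,3,-12)
river: ρ → (-12,21,3)
river: ρ → (3,21,-12)
ρ-cycle length = 6 (tail of 1 descent step not counted)

6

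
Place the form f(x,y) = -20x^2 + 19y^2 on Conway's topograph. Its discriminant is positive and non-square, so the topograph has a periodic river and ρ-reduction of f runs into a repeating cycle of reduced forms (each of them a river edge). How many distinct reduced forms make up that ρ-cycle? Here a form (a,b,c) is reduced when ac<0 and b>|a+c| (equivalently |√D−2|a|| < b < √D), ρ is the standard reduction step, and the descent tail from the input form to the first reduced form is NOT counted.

D = 1520, ⌊√D⌋ = 38
descent: ρ → (19,38,-1)  [lands on river]
river: ρ → (-1,38,19)
ρ-cycle length = 2 (tail of 1 descent step not counted)

2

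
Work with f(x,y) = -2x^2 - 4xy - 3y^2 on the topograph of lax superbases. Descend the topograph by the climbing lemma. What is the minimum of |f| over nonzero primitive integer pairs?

translate: b→0 (≡4 mod 4), so (2,4,3)→(2,0,1)
flip: (2,0,1)→(1,0,2)
reduced (well bottom): (1,0,2) with a≤c, −a<b≤a
well minimum |f| = |-1| = 1 (negative-definite)

1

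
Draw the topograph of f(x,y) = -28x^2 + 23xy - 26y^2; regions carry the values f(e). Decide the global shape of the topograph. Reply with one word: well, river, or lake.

D = b²−4ac = 23² − 4·(-28)·(-26) = -2383
D < 0 ⇒ definite ⇒ every region one sign ⇒ single well

well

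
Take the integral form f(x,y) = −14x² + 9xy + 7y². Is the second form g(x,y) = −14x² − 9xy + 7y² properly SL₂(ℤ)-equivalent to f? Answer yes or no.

D₁ = 473, D₂ = 473
river cycle of f (length 4): (7, 19, -4), (-4, 21, 2), (2, 19, -14), (-14, 9, 7)
river cycle of g (length 4): (7, 9, -14), (-14, 19, 2), (2, 21, -4), (-4, 19, 7)
cycles differ ⇒ inequivalent

no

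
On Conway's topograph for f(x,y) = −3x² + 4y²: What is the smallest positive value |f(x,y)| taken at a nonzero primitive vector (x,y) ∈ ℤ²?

descent: ρ → (4,0,-3)
descent: ρ → (-3,6,1)  [lands on river]
river: ρ → (1,6,-3)
closes: descent 2, river 2
min |a| on river = 1

1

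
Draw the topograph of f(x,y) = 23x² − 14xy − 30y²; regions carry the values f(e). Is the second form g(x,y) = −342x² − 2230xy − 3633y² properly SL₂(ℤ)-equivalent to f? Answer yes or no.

D₁ = 2956, D₂ = 2956
river cycle of f (length 46): (-30, 14, 23), (23, 32, -21), (-21, 52, 3), (3, 50, -38), (-38, 26, 15), (15, 34, -30), (-30, 26, 19), (19, 50, -6), (-6, 46, 35), (35, 24, -17), … (36 more)
river cycle of g (length 46): (-21, 52, 3), (3, 50, -38), (-38, 26, 15), (15, 34, -30), (-30, 26, 19), (19, 50, -6), (-6, 46, 35), (35, 24, -17), (-17, 44, 15), (15, 46, -14), … (36 more)
cycles coincide ⇒ equivalent

yes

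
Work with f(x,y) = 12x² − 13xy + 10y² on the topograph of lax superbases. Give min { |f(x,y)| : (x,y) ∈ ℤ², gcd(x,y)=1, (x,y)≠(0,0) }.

translate: b→11 (≡-13 mod 24), so (12,-13,10)→(12,11,9)
flip: (12,11,9)→(9,-11,12)
translate: b→7 (≡-11 mod 18), so (9,-11,12)→(9,7,10)
reduced (well bottom): (9,7,10) with a≤c, −a<b≤a
well minimum = a = 9

9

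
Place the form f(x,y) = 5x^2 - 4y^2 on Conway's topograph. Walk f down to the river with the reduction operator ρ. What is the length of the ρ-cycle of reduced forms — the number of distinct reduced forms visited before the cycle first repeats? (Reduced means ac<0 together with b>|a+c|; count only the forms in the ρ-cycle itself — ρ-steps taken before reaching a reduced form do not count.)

D = 80, ⌊√D⌋ = 8
descent: ρ → (-4,8,1)  [lands on river]
river: ρ → (1,8,-4)
ρ-cycle length = 2 (tail of 1 descent step not counted)

2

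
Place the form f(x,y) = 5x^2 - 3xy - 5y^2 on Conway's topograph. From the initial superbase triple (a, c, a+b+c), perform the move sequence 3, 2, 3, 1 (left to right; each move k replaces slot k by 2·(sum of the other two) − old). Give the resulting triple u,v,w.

start (5,-5,-3) = (f(1,0),f(0,1),f(1,1))
replace slot 3: 2·(5+(-5)) − (-3) = 3 → (5,-5,3)
replace slot 2: 2·(5+3) − (-5) = 21 → (5,21,3)
replace slot 3: 2·(5+21) − 3 = 49 → (5,21,49)
replace slot 1: 2·(21+49) − 5 = 135 → (135,21,49)

135,21,49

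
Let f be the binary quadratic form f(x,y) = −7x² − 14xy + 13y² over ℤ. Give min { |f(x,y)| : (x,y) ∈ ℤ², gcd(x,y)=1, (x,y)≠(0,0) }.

descent: ρ → (13,14,-7)  [lands on river]
river: ρ → (-7,14,13)
river: ρ → (13,12,-8)
river: ρ → (-8,20,5)
river: ρ → (5,20,-8)
river: ρ → (-8,12,13)
closes: descent 1, river 6
min |a| on river = 5

5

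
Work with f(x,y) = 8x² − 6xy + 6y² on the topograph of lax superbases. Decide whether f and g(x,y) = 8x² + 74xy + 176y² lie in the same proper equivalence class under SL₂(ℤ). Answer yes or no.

D₁ = -156, D₂ = -156
f: flip: (8,-6,6)→(6,6,8)
f: reduced (well bottom): (6,6,8) with a≤c, −a<b≤a
g: translate: b→-6 (≡74 mod 16), so (8,74,176)→(8,-6,6)
g: flip: (8,-6,6)→(6,6,8)
g: reduced (well bottom): (6,6,8) with a≤c, −a<b≤a
reduced forms (6, 6, 8) vs (6, 6, 8) ⇒ equivalent

yes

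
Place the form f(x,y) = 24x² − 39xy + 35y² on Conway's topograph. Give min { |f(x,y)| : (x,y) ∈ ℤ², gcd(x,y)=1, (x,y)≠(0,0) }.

translate: b→9 (≡-39 mod 48), so (24,-39,35)→(24,9,20)
flip: (24,9,20)→(20,-9,24)
reduced (well bottom): (20,-9,24) with a≤c, −a<b≤a
well minimum = a = 20

20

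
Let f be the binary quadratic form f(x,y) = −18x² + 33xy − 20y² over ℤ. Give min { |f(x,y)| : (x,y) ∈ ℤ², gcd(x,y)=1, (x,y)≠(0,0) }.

translate: b→3 (≡-33 mod 36), so (18,-33,20)→(18,3,5)
flip: (18,3,5)→(5,-3,18)
reduced (well bottom): (5,-3,18) with a≤c, −a<b≤a
well minimum |f| = |-5| = 5 (negative-definite)

5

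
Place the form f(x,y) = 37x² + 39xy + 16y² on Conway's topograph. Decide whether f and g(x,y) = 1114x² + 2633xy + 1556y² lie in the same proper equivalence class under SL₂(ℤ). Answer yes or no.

D₁ = -847, D₂ = -847
f: translate: b→-35 (≡39 mod 74), so (37,39,16)→(37,-35,14)
f: flip: (37,-35,14)→(14,35,37)
f: translate: b→7 (≡35 mod 28), so (14,35,37)→(14,7,16)
f: reduced (well bottom): (14,7,16) with a≤c, −a<b≤a
g: translate: b→405 (≡2633 mod 2228), so (1114,2633,1556)→(1114,405,37)
g: flip: (1114,405,37)→(37,-405,1114)
g: translate: b→-35 (≡-405 mod 74), so (37,-405,1114)→(37,-35,14)
g: flip: (37,-35,14)→(14,35,37)
g: translate: b→7 (≡35 mod 28), so (14,35,37)→(14,7,16)
g: reduced (well bottom): (14,7,16) with a≤c, −a<b≤a
reduced forms (14, 7, 16) vs (14, 7, 16) ⇒ equivalent

yes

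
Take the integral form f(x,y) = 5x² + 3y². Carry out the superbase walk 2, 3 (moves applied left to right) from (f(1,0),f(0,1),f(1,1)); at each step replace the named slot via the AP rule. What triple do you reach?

start (5,3,8) = (f(1,0),f(0,1),f(1,1))
replace slot 2: 2·(5+8) − 3 = 23 → (5,23,8)
replace slot 3: 2·(5+23) − 8 = 48 → (5,23,48)

5,23,48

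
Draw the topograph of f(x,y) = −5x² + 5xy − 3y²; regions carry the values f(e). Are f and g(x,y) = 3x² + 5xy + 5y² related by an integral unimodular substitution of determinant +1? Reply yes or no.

D₁ = -35, D₂ = -35
f is negative-definite; reduce −f:
−f: translate: b→5 (≡-5 mod 10), so (5,-5,3)→(5,5,3)
−f: flip: (5,5,3)→(3,-5,5)
−f: translate: b→1 (≡-5 mod 6), so (3,-5,5)→(3,1,3)
−f: reduced (well bottom): (3,1,3) with a≤c, −a<b≤a
flip sign back: reduced form of f is (-3,-1,-3)
g: translate: b→-1 (≡5 mod 6), so (3,5,5)→(3,-1,3)
g: flip: (3,-1,3)→(3,1,3)
g: reduced (well bottom): (3,1,3) with a≤c, −a<b≤a
reduced forms (-3, -1, -3) vs (3, 1, 3) ⇒ inequivalent

no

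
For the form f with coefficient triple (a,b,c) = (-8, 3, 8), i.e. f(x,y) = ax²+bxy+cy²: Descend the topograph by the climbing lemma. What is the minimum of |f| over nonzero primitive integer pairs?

river: ρ → (8,13,-3)
river: ρ → (-3,11,12)
river: ρ → (12,13,-2)
river: ρ → (-2,15,5)
river: ρ → (5,15,-2)
river: ρ → (-2,13,12)
river: ρ → (12,11,-3)
river: ρ → (-3,13,8)
river: ρ → (8,3,-8)
river: ρ → (-8,13,3)
river: ρ → (3,11,-12)
river: ρ → (-12,13,2)
river: ρ → (2,15,-5)
river: ρ → (-5,15,2)
river: ρ → (2,13,-12)
river: ρ → (-12,11,3)
river: ρ → (3,13,-8)
river: ρ → (-8,3,8)
closes: descent 0, river 18
min |a| on river = 2

2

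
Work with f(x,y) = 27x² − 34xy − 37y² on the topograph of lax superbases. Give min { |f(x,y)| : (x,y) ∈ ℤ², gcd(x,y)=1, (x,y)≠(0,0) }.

descent: ρ → (-37,34,27)  [lands on river]
river: ρ → (27,20,-44)
river: ρ → (-44,68,3)
river: ρ → (3,70,-21)
river: ρ → (-21,56,24)
river: ρ → (24,40,-37)
closes: descent 1, river 6
min |a| on river = 3

3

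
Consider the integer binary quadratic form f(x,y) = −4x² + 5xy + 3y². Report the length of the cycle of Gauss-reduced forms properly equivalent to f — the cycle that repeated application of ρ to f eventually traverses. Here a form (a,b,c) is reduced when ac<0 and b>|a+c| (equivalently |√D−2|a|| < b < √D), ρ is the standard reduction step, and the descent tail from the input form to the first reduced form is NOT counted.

D = 73, ⌊√D⌋ = 8
river: ρ → (3,7,-2)
river: ρ → (-2,5,6)
river: ρ → (6,7,-1)
river: ρ → (-1,7,6)
river: ρ → (6,5,-2)
river: ρ → (-2,7,3)
river: ρ → (3,5,-4)
river: ρ → (-4,3,4)
river: ρ → (4,5,-3)
river: ρ → (-3,7,2)
river: ρ → (2,5,-6)
river: ρ → (-6,7,1)
river: ρ → (1,7,-6)
river: ρ → (-6,5,2)
river: ρ → (2,7,-3)
river: ρ → (-3,5,4)
river: ρ → (4,3,-4)
river: ρ → (-4,5,3)
ρ-cycle length = 18 (tail of 0 descent steps not counted)

18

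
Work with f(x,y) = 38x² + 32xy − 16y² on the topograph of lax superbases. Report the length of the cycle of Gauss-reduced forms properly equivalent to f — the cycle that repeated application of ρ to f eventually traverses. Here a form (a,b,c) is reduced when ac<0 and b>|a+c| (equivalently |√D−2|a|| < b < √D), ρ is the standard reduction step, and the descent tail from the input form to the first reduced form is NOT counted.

D = 3456, ⌊√D⌋ = 58
river: ρ → (-16,32,38)
river: ρ → (38,44,-10)
river: ρ → (-10,56,8)
river: ρ → (8,56,-10)
river: ρ → (-10,44,38)
river: ρ → (38,32,-16)
ρ-cycle length = 6 (tail of 0 descent steps not counted)

6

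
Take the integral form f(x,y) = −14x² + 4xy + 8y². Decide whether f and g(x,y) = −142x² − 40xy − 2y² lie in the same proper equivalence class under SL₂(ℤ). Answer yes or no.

D₁ = 464, D₂ = 464
river cycle of f (length 10): (8, 12, -10), (-10, 8, 10), (10, 12, -8), (-8, 20, 2), (2, 20, -8), (-8, 12, 10), (10, 8, -10), (-10, 12, 8), (8, 20, -2), (-2, 20, 8)
river cycle of g (length 10): (-2, 20, 8), (8, 12, -10), (-10, 8, 10), (10, 12, -8), (-8, 20, 2), (2, 20, -8), (-8, 12, 10), (10, 8, -10), (-10, 12, 8), (8, 20, -2)
cycles coincide ⇒ equivalent

yes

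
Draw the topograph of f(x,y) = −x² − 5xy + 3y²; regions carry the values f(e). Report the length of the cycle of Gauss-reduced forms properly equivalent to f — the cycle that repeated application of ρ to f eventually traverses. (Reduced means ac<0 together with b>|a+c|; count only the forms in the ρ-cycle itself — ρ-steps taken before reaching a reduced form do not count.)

D = 37, ⌊√D⌋ = 6
descent: ρ → (3,5,-1)  [lands on river]
river: ρ → (-1,5,3)
river: ρ → (3,1,-3)
river: ρ → (-3,5,1)
river: ρ → (1,5,-3)
river: ρ → (-3,1,3)
ρ-cycle length = 6 (tail of 1 descent step not counted)

6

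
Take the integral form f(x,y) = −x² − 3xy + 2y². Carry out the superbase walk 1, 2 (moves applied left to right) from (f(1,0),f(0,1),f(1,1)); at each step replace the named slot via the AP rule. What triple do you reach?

start (-1,2,-2) = (f(1,0),f(0,1),f(1,1))
replace slot 1: 2·(2+(-2)) − (-1) = 1 → (1,2,-2)
replace slot 2: 2·(1+(-2)) − 2 = -4 → (1,-4,-2)

1,-4,-2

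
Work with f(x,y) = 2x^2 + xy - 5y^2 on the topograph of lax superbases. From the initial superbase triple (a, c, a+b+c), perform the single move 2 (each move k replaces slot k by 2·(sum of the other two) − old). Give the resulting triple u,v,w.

start (2,-5,-2) = (f(1,0),f(0,1),f(1,1))
replace slot 2: 2·(2+(-2)) − (-5) = 5 → (2,5,-2)

2,5,-2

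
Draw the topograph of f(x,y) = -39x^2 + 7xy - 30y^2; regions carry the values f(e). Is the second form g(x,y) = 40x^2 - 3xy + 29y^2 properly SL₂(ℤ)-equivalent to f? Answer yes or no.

D₁ = -4631, D₂ = -4631
f is negative-definite; reduce −f:
−f: flip: (39,-7,30)→(30,7,39)
−f: reduced (well bottom): (30,7,39) with a≤c, −a<b≤a
flip sign back: reduced form of f is (-30,-7,-39)
g: flip: (40,-3,29)→(29,3,40)
g: reduced (well bottom): (29,3,40) with a≤c, −a<b≤a
reduced forms (-30, -7, -39) vs (29, 3, 40) ⇒ inequivalent

no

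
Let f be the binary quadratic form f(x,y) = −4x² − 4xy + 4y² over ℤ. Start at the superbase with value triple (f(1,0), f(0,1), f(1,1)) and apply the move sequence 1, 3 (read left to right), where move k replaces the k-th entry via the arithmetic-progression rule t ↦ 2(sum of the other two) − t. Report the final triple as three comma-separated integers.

start (-4,4,-4) = (f(1,0),f(0,1),f(1,1))
replace slot 1: 2·(4+(-4)) − (-4) = 4 → (4,4,-4)
replace slot 3: 2·(4+4) − (-4) = 20 → (4,4,20)

4,4,20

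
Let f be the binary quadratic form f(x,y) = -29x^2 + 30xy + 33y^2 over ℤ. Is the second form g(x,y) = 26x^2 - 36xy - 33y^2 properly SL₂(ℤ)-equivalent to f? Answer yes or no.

D₁ = 4728, D₂ = 4728
river cycle of f (length 20): (33, 36, -26), (-26, 68, 1), (1, 68, -26), (-26, 36, 33), (33, 30, -29), (-29, 28, 34), (34, 40, -23), (-23, 52, 22), (22, 36, -39), (-39, 42, 19), … (10 more)
river cycle of g (length 20): (-33, 36, 26), (26, 68, -1), (-1, 68, 26), (26, 36, -33), (-33, 30, 29), (29, 28, -34), (-34, 40, 23), (23, 52, -22), (-22, 36, 39), (39, 42, -19), … (10 more)
cycles differ ⇒ inequivalent

no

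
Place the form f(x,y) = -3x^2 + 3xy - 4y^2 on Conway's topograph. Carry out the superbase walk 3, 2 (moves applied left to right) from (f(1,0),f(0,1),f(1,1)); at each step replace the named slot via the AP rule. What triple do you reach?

start (-3,-4,-4) = (f(1,0),f(0,1),f(1,1))
replace slot 3: 2·((-3)+(-4)) − (-4) = -10 → (-3,-4,-10)
replace slot 2: 2·((-3)+(-10)) − (-4) = -22 → (-3,-22,-10)

-3,-22,-10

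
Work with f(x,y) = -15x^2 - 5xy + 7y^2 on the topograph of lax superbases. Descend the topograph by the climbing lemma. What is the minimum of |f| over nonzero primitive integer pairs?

descent: ρ → (7,19,-3)  [lands on river]
river: ρ → (-3,17,13)
river: ρ → (13,9,-7)
river: ρ → (-7,19,3)
river: ρ → (3,17,-13)
river: ρ → (-13,9,7)
closes: descent 1, river 6
min |a| on river = 3

3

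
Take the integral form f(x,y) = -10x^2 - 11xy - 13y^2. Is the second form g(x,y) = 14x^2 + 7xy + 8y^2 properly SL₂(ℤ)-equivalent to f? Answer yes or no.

D₁ = -399, D₂ = -399
f is negative-definite; reduce −f:
−f: translate: b→-9 (≡11 mod 20), so (10,11,13)→(10,-9,12)
−f: reduced (well bottom): (10,-9,12) with a≤c, −a<b≤a
flip sign back: reduced form of f is (-10,9,-12)
g: flip: (14,7,8)→(8,-7,14)
g: reduced (well bottom): (8,-7,14) with a≤c, −a<b≤a
reduced forms (-10, 9, -12) vs (8, -7, 14) ⇒ inequivalent

no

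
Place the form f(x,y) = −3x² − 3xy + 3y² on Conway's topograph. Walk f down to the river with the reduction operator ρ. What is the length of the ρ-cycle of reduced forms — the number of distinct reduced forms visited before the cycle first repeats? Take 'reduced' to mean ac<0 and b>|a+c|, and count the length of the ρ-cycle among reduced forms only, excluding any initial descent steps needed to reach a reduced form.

D = 45, ⌊√D⌋ = 6
descent: ρ → (3,3,-3)  [lands on river]
river: ρ → (-3,3,3)
ρ-cycle length = 2 (tail of 1 descent step not counted)

2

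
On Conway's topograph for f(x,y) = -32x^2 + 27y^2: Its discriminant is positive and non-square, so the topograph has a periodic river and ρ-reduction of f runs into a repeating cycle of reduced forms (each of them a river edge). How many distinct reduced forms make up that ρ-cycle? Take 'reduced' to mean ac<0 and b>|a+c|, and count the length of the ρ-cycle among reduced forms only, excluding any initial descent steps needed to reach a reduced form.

D = 3456, ⌊√D⌋ = 58
descent: ρ → (27,54,-5)  [lands on river]
river: ρ → (-5,56,16)
river: ρ → (16,40,-29)
river: ρ → (-29,18,27)
river: ρ → (27,36,-20)
river: ρ → (-20,44,19)
river: ρ → (19,32,-32)
river: ρ → (-32,32,19)
river: ρ → (19,44,-20)
river: ρ → (-20,36,27)
river: ρ → (27,18,-29)
river: ρ → (-29,40,16)
river: ρ → (16,56,-5)
river: ρ → (-5,54,27)
ρ-cycle length = 14 (tail of 1 descent step not counted)

14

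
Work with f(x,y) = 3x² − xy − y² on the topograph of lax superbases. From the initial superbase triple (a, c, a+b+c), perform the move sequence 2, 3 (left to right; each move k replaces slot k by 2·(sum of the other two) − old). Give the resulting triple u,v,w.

start (3,-1,1) = (f(1,0),f(0,1),f(1,1))
replace slot 2: 2·(3+1) − (-1) = 9 → (3,9,1)
replace slot 3: 2·(3+9) − 1 = 23 → (3,9,23)

3,9,23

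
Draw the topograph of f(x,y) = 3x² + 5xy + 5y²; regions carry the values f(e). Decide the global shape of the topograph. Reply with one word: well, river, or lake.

D = b²−4ac = 5² − 4·3·5 = -35
D < 0 ⇒ definite ⇒ every region one sign ⇒ single well

well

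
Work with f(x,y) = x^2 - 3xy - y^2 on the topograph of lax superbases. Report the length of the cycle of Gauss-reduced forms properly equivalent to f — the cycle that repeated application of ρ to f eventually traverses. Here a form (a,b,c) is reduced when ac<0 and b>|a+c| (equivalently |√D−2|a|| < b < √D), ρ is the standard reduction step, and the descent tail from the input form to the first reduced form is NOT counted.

D = 13, ⌊√D⌋ = 3
descent: ρ → (-1,3,1)  [lands on river]
river: ρ → (1,3,-1)
ρ-cycle length = 2 (tail of 1 descent step not counted)

2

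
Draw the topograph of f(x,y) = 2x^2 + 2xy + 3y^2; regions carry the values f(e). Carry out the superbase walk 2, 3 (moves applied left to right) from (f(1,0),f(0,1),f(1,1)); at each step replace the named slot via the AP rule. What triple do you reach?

start (2,3,7) = (f(1,0),f(0,1),f(1,1))
replace slot 2: 2·(2+7) − 3 = 15 → (2,15,7)
replace slot 3: 2·(2+15) − 7 = 27 → (2,15,27)

2,15,27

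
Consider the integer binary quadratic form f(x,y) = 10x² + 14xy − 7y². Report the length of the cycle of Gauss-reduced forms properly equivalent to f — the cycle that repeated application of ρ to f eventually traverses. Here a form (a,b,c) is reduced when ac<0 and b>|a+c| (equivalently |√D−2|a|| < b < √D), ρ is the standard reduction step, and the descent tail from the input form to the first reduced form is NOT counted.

D = 476, ⌊√D⌋ = 21
river: ρ → (-7,14,10)
river: ρ → (10,6,-11)
river: ρ → (-11,16,5)
river: ρ → (5,14,-14)
river: ρ → (-14,14,5)
river: ρ → (5,16,-11)
river: ρ → (-11,6,10)
river: ρ → (10,14,-7)
ρ-cycle length = 8 (tail of 0 descent steps not counted)

8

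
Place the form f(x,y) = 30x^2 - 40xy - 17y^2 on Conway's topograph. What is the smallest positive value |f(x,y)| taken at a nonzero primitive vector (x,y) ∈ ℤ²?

descent: ρ → (-17,40,30)  [lands on river]
river: ρ → (30,20,-27)
river: ρ → (-27,34,23)
river: ρ → (23,58,-3)
river: ρ → (-3,56,42)
river: ρ → (42,28,-17)
closes: descent 1, river 6
min |a| on river = 3

3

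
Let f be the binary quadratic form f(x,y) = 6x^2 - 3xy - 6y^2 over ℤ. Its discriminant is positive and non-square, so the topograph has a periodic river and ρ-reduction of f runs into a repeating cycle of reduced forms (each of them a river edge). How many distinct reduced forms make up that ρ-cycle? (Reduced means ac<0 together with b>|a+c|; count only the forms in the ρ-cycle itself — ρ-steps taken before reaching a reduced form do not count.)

D = 153, ⌊√D⌋ = 12
descent: ρ → (-6,3,6)  [lands on river]
river: ρ → (6,9,-3)
river: ρ → (-3,9,6)
river: ρ → (6,3,-6)
river: ρ → (-6,9,3)
river: ρ → (3,9,-6)
ρ-cycle length = 6 (tail of 1 descent step not counted)

6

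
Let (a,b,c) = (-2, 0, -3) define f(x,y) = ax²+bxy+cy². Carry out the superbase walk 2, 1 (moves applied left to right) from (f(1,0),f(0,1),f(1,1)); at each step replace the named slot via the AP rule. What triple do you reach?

start (-2,-3,-5) = (f(1,0),f(0,1),f(1,1))
replace slot 2: 2·((-2)+(-5)) − (-3) = -11 → (-2,-11,-5)
replace slot 1: 2·((-11)+(-5)) − (-2) = -30 → (-30,-11,-5)

-30,-11,-5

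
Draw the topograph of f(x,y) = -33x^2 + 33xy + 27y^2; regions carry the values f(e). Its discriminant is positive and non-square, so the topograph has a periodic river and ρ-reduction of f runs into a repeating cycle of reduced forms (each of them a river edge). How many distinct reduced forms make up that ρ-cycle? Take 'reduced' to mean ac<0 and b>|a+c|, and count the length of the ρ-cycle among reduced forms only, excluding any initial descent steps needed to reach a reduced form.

D = 4653, ⌊√D⌋ = 68
river: ρ → (27,21,-39)
river: ρ → (-39,57,9)
river: ρ → (9,51,-57)
river: ρ → (-57,63,3)
river: ρ → (3,63,-57)
river: ρ → (-57,51,9)
river: ρ → (9,57,-39)
river: ρ → (-39,21,27)
river: ρ → (27,33,-33)
river: ρ → (-33,33,27)
ρ-cycle length = 10 (tail of 0 descent steps not counted)

10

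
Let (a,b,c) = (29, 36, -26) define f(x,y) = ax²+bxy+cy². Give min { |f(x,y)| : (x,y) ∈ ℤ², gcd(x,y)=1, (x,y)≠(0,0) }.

river: ρ → (-26,16,39)
river: ρ → (39,62,-3)
river: ρ → (-3,64,18)
river: ρ → (18,44,-33)
river: ρ → (-33,22,29)
river: ρ → (29,36,-26)
closes: descent 0, river 6
min |a| on river = 3

3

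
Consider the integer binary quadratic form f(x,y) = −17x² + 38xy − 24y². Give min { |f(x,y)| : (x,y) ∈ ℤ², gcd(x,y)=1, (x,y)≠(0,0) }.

translate: b→-4 (≡-38 mod 34), so (17,-38,24)→(17,-4,3)
flip: (17,-4,3)→(3,4,17)
translate: b→-2 (≡4 mod 6), so (3,4,17)→(3,-2,16)
reduced (well bottom): (3,-2,16) with a≤c, −a<b≤a
well minimum |f| = |-3| = 3 (negative-definite)

3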